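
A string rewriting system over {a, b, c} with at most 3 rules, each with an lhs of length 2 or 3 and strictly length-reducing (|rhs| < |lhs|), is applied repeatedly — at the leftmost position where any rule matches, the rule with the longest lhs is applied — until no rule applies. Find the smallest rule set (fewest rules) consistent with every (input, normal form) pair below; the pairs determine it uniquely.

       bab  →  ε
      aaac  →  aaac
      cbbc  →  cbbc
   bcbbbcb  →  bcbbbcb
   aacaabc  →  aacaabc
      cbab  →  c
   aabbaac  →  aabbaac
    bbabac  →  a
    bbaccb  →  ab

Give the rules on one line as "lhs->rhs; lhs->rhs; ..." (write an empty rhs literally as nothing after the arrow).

bab->; bac->a

  | bab => ε
  | aaac
  | cbbc
  | bcbbbcb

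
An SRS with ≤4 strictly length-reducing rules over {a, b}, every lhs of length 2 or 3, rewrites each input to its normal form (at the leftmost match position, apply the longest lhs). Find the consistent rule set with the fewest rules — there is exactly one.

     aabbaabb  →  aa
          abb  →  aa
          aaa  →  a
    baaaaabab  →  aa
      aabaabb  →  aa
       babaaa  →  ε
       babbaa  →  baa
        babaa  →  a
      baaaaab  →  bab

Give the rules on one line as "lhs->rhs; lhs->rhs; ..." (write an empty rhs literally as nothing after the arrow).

  | aabbaabb => aaabb => abb => aa
  | abb => aa
  | aaa => a
  | baaaaabab => baaabab => babab => bbbb => abb => aa

aaa->a; aba->bb; bb->a; bba->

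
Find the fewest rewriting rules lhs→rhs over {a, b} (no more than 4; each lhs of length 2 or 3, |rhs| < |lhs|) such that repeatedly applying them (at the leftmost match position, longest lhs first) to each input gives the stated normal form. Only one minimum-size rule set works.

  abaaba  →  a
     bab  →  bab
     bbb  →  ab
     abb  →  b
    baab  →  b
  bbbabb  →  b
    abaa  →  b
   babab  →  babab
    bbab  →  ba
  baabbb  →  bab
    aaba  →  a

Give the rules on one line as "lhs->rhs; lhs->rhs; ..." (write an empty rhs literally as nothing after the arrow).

  | abaaba => abbaa => aaaa => baa => bb => a
  | bab
  | bbb => ab
  | abb => aa => b

aa->b; aab->ba; bb->a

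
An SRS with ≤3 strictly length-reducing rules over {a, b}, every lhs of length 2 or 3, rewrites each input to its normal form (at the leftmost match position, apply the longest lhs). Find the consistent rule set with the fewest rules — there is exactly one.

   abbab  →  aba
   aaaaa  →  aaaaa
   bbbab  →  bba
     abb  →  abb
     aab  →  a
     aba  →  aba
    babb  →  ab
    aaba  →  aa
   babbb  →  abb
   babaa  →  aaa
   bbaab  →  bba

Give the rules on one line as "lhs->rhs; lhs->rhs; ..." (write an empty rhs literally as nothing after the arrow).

aab->a; bab->a

  | abbab => aba
  | aaaaa
  | bbbab => bba
  | abb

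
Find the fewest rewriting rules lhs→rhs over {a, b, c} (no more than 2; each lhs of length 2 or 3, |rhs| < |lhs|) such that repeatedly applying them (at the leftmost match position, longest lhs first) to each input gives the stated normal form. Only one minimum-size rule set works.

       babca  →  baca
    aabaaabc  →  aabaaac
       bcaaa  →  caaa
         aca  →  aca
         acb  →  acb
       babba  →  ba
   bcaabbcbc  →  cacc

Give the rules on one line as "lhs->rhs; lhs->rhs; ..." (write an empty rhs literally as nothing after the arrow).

  | babca => baca
  | aabaaabc => aabaaac
  | bcaaa => caaa
  | aca

abb->; bc->c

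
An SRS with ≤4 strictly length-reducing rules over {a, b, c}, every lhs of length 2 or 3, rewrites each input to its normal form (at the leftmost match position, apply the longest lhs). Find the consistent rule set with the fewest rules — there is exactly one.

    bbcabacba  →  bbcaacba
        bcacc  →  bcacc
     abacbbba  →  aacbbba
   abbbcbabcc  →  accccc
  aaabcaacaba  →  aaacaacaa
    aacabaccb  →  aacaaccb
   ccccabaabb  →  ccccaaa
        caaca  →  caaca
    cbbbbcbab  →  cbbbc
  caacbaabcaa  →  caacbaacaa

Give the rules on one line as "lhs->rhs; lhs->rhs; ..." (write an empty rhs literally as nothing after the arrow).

ab->a; bab->cc; bcc->

  | bbcabacba => bbcaacba
  | bcacc
  | abacbbba => aacbbba
  | abbbcbabcc => abbcbabcc => abcbabcc => acbabcc => accccc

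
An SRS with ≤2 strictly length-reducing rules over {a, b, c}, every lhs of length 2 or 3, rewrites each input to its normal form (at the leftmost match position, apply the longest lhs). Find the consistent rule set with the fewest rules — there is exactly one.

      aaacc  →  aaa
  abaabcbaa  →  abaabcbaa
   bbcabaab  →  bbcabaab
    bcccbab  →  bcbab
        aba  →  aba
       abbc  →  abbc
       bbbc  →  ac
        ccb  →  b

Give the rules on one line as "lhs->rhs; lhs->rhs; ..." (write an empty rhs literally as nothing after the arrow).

  | aaacc => aaa
  | abaabcbaa
  | bbcabaab
  | bcccbab => bcbab

bbb->a; cc->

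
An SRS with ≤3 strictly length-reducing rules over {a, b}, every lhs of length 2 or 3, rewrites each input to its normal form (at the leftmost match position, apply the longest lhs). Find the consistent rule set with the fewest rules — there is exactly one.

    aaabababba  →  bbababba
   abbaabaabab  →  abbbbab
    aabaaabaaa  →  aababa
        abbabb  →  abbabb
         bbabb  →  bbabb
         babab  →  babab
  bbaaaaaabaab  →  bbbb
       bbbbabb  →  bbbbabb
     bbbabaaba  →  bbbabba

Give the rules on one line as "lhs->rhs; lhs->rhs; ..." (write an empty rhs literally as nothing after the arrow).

aaa->b; baa->b

  | aaabababba => bbababba
  | abbaabaabab => abbbaabab => abbbbab
  | aabaaabaaa => aababaaa => aababa
  | abbabb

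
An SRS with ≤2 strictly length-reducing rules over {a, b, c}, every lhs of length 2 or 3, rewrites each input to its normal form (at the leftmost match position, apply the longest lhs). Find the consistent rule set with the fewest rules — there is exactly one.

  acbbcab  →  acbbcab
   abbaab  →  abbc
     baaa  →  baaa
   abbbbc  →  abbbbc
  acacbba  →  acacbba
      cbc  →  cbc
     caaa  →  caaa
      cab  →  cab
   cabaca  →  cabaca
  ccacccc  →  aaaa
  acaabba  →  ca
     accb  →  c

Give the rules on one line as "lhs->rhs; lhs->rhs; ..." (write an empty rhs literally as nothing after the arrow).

aab->c; cc->a

  | acbbcab
  | abbaab => abbc
  | baaa
  | abbbbc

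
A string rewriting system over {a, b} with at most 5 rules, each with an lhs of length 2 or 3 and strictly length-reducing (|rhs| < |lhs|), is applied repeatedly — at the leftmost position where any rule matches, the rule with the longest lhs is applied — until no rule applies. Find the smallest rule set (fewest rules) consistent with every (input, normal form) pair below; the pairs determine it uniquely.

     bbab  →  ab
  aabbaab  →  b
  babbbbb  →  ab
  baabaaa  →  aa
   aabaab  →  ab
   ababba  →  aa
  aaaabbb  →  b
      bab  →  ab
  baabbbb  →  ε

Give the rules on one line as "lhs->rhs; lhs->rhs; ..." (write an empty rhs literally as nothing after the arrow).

aaa->; abb->; ba->a; bbb->ab

  | bbab => bab => ab
  | aabbaab => aaab => b
  | babbbbb => abbbbb => bbb => ab
  | baabaaa => aabaaa => aaaaa => aa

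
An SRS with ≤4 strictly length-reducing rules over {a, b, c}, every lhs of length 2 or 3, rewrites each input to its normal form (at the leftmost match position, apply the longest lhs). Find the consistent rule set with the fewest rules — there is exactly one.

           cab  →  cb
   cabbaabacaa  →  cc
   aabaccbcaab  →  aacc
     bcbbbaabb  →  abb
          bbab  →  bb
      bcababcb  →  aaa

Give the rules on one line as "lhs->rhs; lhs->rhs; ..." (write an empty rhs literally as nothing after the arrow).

ba->; bcb->a; ca->c

  | cab => cb
  | cabbaabacaa => cbbaabacaa => cbabacaa => cbacaa => ccaa => cca => cc
  | aabaccbcaab => aaccbcaab => aaccbcab => aaccbcb => aacca => aacc
  | bcbbbaabb => abbaabb => ababb => abb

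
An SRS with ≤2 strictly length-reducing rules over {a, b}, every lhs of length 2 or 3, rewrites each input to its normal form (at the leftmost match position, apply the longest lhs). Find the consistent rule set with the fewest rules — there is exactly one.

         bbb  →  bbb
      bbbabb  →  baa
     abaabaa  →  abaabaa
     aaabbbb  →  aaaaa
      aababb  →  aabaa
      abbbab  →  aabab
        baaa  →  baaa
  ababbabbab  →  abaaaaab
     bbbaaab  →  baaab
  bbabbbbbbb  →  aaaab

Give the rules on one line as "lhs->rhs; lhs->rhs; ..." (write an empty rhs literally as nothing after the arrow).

abb->aa; bba->a

  | bbb
  | bbbabb => babb => baa
  | abaabaa
  | aaabbbb => aaaabb => aaaaa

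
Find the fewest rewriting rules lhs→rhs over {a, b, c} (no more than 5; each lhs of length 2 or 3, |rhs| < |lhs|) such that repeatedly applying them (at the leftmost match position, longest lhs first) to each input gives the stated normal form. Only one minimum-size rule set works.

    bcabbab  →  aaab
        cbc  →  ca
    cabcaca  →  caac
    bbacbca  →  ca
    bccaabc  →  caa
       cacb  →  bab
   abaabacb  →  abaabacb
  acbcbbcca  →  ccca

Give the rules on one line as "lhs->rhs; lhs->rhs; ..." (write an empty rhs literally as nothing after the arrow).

aca->c; bb->; bc->a; cac->ba

  | bcabbab => aabbab => aaab
  | cbc => ca
  | cabcaca => caaaca => caac
  | bbacbca => acbca => acaa => ca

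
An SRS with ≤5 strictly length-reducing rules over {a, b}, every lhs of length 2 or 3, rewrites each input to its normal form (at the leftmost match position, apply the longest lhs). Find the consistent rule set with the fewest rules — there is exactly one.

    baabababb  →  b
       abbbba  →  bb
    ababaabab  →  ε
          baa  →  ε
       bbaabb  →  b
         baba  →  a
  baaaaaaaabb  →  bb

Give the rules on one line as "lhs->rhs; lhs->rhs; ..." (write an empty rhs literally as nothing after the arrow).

aa->; ab->; ba->a; bba->b

  | baabababb => aabababb => bababb => ababb => abb => b
  | abbbba => bbba => bb
  | ababaabab => abaabab => aabab => bab => ab => ε
  | baa => aa => ε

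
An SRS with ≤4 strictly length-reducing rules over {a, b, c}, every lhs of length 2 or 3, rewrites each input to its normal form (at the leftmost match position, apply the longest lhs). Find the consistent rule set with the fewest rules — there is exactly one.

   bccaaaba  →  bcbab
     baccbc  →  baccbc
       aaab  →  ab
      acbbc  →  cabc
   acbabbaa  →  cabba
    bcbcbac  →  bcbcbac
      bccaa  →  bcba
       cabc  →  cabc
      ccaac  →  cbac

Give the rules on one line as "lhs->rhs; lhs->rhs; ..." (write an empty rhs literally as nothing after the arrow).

aa->a; aba->ab; acb->ca; cca->cb

  | bccaaaba => bcbaaba => bcbaba => bcbab
  | baccbc
  | aaab => aab => ab
  | acbbc => cabc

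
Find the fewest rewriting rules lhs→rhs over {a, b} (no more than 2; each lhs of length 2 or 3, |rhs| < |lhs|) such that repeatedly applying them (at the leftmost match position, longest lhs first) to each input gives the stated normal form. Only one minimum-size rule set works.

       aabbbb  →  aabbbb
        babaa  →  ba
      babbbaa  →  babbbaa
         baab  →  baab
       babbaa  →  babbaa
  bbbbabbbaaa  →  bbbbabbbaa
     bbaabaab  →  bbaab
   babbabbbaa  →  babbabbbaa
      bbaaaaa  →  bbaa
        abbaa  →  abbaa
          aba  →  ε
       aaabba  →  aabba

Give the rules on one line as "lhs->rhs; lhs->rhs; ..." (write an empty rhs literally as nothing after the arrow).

aaa->aa; aba->

  | aabbbb
  | babaa => ba
  | babbbaa
  | baab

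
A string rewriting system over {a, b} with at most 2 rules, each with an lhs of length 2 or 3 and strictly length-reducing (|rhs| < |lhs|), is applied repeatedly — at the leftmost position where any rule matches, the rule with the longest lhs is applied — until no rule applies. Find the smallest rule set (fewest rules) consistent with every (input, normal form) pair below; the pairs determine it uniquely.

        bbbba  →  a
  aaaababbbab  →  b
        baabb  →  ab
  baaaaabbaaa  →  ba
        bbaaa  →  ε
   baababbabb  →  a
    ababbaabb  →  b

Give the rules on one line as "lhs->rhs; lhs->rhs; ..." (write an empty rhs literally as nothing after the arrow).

aa->; bb->a

  | bbbba => abba => aaa => a
  | aaaababbbab => aababbbab => babbbab => baabab => bbab => aab => b
  | baabb => bbb => ab
  | baaaaabbaaa => baaabbaaa => babbaaa => baaaaa => baaa => ba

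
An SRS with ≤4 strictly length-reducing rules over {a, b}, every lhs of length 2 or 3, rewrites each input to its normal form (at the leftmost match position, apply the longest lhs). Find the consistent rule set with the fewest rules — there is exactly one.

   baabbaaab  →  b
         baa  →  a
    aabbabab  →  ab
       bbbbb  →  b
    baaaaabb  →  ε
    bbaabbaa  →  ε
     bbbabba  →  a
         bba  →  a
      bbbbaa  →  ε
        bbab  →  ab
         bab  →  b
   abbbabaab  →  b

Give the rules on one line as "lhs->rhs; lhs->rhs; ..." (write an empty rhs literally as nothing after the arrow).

aa->; ba->; bb->

  | baabbaaab => abbaaab => aaaab => aab => b
  | baa => a
  | aabbabab => bbabab => abab => ab
  | bbbbb => bbb => b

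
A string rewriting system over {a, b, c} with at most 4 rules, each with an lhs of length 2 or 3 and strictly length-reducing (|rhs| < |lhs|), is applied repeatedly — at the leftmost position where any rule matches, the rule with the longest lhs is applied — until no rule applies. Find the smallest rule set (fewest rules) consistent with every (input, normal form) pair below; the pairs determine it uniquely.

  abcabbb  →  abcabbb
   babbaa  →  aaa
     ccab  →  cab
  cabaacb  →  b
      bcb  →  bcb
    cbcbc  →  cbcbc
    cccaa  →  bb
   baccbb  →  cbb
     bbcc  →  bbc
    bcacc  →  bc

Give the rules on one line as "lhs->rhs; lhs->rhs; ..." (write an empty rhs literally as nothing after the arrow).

ac->; ba->a; caa->bb; cc->c

  | abcabbb
  | babbaa => abbaa => abaa => aaa
  | ccab => cab
  | cabaacb => caaacb => bbacb => bacb => acb => b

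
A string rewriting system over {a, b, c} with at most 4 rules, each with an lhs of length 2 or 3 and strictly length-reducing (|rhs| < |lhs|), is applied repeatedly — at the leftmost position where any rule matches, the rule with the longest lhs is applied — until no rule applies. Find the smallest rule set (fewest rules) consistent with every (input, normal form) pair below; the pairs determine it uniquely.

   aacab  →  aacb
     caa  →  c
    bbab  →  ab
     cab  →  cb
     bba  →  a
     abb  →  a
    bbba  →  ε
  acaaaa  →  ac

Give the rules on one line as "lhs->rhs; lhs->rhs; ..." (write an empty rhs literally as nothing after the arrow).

  | aacab => aacb
  | caa => ca => c
  | bbab => ab
  | cab => cb

ba->; bb->; ca->c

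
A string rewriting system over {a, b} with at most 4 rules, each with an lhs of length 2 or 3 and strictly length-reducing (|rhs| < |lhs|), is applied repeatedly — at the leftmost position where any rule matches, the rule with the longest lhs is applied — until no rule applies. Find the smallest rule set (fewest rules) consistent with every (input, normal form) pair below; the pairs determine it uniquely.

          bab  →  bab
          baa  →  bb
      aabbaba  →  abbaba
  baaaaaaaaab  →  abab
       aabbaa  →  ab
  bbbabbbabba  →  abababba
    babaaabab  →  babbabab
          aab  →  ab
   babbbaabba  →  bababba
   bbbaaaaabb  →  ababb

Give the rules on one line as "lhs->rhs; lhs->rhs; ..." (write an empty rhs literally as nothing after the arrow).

  | bab
  | baa => bb
  | aabbaba => abbaba
  | baaaaaaaaab => bbaaaaaaab => bbbaaaaab => abaaaaab => abbaaab => abbbab => aabab => abab

aa->b; aab->ab; bbb->ab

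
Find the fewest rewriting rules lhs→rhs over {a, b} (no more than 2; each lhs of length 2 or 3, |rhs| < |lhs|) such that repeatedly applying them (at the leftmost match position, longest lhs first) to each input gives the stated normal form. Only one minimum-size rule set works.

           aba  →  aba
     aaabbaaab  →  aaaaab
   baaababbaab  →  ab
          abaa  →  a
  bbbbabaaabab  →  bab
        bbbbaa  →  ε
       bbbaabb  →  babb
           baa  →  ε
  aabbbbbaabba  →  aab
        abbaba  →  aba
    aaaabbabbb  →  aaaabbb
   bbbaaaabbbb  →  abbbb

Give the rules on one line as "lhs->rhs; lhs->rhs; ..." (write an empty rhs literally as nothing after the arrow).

  | aba
  | aaabbaaab => aaaaab
  | baaababbaab => ababbaab => abaab => ab
  | abaa => a

baa->; bba->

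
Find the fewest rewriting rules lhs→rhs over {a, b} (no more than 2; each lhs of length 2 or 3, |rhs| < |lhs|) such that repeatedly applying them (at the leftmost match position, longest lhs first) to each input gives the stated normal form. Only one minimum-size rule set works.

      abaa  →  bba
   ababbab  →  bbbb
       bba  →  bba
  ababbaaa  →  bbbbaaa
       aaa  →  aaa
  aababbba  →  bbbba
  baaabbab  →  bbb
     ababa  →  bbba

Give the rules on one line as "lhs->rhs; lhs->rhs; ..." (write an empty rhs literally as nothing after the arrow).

  | abaa => bba
  | ababbab => bbbbab => bbbb
  | bba
  | ababbaaa => bbbbaaa

ab->; aba->bb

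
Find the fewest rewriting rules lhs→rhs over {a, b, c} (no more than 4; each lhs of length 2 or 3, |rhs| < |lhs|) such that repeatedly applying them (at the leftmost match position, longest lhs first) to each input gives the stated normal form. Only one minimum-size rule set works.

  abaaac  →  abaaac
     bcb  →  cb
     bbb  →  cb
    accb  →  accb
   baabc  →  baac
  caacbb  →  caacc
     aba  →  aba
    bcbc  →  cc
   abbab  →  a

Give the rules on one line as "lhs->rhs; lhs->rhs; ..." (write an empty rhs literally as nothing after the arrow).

bb->c; bc->c; cab->

  | abaaac
  | bcb => cb
  | bbb => cb
  | accb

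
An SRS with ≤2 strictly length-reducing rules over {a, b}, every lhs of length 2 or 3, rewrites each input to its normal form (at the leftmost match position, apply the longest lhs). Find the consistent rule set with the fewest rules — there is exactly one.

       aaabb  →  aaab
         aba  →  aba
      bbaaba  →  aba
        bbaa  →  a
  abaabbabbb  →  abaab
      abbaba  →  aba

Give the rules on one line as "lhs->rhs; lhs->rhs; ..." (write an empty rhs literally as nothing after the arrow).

bb->b; bba->

  | aaabb => aaab
  | aba
  | bbaaba => aba
  | bbaa => a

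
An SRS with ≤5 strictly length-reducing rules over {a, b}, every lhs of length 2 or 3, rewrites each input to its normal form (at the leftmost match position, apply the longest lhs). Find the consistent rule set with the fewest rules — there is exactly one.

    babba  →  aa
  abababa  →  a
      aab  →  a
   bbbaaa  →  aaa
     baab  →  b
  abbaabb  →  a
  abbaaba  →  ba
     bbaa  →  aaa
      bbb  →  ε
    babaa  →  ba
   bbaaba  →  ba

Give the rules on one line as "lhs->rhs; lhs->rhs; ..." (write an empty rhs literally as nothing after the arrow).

aab->bb; ab->; baa->ba; bb->a

  | babba => bba => aa
  | abababa => ababa => aba => a
  | aab => bb => a
  | bbbaaa => abaaa => aaa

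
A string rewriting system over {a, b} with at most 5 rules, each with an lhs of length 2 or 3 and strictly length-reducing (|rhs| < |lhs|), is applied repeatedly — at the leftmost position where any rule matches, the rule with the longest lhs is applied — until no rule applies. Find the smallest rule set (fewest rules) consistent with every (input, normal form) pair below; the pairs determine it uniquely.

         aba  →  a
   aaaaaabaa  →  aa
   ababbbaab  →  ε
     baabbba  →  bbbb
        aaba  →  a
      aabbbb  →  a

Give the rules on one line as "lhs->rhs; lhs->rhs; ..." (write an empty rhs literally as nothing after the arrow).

aab->ab; ab->; abb->a; ba->b

  | aba => a
  | aaaaaabaa => aaaaabaa => aaaabaa => aaabaa => aabaa => abaa => aa
  | ababbbaab => abbbaab => abaab => aab => ab => ε
  | baabbba => babbba => bbbba => bbbb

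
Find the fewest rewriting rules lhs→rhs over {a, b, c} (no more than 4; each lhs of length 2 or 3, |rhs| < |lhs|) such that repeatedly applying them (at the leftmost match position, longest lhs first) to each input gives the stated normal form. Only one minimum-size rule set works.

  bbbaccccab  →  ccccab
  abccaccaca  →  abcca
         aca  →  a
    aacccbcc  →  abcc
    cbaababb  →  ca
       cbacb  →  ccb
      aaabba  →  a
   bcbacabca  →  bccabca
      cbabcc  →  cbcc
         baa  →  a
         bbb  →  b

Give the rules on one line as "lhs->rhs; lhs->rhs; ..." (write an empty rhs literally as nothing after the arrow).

  | bbbaccccab => baccccab => ccccab
  | abccaccaca => abccacaca => abccaaca => abccaca => abccaa => abcca
  | aca => aa => a
  | aacccbcc => acccbcc => accbcc => acbcc => abcc

aa->a; ac->a; ba->; bb->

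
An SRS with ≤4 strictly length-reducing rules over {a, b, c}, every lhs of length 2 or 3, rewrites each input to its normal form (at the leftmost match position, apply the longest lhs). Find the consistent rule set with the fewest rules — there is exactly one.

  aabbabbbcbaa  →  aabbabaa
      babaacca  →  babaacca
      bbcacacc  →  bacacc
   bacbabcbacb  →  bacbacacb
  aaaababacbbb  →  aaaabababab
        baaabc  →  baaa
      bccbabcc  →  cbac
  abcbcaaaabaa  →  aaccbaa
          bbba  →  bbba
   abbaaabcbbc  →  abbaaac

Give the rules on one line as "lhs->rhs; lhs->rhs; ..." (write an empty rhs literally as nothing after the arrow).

bc->; bcb->c; caa->ac; cbb->ba

  | aabbabbbcbaa => aabbabbcaa => aabbabaa
  | babaacca
  | bbcacacc => bacacc
  | bacbabcbacb => bacbacacb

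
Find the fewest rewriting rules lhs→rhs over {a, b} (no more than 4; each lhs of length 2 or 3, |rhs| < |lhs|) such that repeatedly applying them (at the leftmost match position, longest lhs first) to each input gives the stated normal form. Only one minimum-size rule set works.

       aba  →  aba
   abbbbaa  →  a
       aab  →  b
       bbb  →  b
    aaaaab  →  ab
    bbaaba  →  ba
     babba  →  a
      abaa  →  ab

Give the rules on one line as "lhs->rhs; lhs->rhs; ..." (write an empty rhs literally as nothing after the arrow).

  | aba
  | abbbbaa => abbaa => aaa => a
  | aab => b
  | bbb => b

aa->; bab->b; bb->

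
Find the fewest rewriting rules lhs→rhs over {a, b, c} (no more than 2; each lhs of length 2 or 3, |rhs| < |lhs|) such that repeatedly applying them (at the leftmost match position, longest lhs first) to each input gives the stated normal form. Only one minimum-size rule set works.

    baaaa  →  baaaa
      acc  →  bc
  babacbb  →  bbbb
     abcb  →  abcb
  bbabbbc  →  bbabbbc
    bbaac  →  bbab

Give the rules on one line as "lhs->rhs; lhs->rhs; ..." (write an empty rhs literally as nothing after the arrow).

  | baaaa
  | acc => bc
  | babacbb => bacbb => bbbb
  | abcb

aba->a; ac->b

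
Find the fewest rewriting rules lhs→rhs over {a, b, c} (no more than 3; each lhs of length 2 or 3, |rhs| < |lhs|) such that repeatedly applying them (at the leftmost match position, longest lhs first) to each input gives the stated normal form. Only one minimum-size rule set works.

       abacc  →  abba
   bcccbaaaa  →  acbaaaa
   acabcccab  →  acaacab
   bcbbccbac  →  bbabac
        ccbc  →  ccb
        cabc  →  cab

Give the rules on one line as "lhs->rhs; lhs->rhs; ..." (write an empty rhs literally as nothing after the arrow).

acc->ba; bc->b; bcc->a

  | abacc => abba
  | bcccbaaaa => acbaaaa
  | acabcccab => acaacab
  | bcbbccbac => bbbccbac => bbabac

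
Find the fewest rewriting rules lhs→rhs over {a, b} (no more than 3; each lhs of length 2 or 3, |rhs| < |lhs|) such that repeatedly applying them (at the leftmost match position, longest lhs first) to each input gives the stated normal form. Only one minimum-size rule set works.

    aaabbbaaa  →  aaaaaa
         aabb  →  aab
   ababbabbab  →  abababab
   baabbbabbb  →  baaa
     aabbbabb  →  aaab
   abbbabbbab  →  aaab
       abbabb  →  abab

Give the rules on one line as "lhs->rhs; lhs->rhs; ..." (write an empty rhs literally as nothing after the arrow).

  | aaabbbaaa => aaaaaa
  | aabb => aab
  | ababbabbab => abababbab => abababab
  | baabbbabbb => baaabbb => baaa

bb->b; bbb->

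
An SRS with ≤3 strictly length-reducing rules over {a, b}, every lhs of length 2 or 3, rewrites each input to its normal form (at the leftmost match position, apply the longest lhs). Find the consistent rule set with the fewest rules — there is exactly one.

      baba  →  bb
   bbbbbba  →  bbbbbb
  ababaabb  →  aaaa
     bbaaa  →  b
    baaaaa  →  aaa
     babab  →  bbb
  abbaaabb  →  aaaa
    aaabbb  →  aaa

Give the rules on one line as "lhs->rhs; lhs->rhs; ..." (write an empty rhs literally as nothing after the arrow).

  | baba => bba => bb
  | bbbbbba => bbbbbb
  | ababaabb => aabaabb => aaaabb => aaaab => aaaa
  | bbaaa => ba => b

ab->a; ba->b; baa->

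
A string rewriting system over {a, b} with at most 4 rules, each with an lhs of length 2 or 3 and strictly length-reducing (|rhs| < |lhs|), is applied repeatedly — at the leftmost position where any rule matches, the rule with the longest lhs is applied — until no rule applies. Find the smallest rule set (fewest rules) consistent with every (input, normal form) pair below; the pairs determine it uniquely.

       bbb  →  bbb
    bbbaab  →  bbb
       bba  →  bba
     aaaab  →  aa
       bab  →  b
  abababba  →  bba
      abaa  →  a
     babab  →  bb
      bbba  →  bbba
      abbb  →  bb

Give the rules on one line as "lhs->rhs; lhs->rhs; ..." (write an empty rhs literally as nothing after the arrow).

  | bbb
  | bbbaab => bbb
  | bba
  | aaaab => aa

aab->; ab->; aba->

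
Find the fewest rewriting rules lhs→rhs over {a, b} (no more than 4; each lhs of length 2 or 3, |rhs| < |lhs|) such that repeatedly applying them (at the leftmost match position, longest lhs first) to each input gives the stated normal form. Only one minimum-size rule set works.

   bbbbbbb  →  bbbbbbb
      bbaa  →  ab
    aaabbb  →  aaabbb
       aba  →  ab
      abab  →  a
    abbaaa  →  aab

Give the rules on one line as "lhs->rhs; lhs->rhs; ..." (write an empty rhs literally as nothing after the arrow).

ba->b; bab->; bba->ab

  | bbbbbbb
  | bbaa => aba => ab
  | aaabbb
  | aba => ab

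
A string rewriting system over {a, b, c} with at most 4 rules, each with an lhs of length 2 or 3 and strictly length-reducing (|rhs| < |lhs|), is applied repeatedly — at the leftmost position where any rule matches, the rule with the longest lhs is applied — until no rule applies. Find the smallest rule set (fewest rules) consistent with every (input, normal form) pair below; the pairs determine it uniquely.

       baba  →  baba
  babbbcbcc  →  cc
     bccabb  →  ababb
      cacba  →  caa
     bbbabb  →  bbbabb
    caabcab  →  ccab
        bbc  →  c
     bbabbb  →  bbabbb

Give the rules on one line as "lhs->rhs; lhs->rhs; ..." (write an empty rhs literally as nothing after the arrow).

  | baba
  | babbbcbcc => babbcbcc => babcbcc => bacbcc => bcbcc => cbcc => acc => cc
  | bccabb => ababb
  | cacba => ccba => caa

ac->c; bc->c; bcc->ab; cb->a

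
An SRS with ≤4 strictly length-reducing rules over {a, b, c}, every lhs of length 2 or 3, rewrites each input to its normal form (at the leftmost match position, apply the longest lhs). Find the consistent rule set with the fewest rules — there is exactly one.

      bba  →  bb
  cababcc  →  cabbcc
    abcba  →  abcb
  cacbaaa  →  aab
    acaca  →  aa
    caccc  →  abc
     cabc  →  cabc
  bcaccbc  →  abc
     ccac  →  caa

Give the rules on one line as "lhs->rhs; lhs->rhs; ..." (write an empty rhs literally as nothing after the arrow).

  | bba => bb
  | cababcc => cabbcc
  | abcba => abcb
  | cacbaaa => aabaaa => aabaa => aaba => aab

ac->b; ba->b; bac->a; cac->aa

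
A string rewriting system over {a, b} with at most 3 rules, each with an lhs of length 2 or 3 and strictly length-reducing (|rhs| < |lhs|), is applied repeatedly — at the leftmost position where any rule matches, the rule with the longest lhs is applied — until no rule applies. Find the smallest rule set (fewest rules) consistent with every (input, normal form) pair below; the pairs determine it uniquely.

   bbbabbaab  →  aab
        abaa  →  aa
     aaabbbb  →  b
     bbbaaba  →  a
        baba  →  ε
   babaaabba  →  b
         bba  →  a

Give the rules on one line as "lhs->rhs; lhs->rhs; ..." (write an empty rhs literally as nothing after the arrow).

aaa->b; ba->; bb->

  | bbbabbaab => babbaab => bbaab => aab
  | abaa => aa
  | aaabbbb => bbbbb => bbb => b
  | bbbaaba => baaba => aba => a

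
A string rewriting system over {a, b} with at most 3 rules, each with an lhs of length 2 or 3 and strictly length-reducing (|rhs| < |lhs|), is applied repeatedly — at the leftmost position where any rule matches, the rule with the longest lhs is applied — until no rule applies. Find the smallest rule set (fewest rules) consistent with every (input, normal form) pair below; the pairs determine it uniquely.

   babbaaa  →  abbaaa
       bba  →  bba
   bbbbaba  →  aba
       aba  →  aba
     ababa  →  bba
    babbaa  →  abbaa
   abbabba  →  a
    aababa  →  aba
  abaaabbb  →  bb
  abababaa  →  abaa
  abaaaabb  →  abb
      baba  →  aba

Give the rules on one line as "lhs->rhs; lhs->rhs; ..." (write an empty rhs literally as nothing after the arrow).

  | babbaaa => abbaaa
  | bba
  | bbbbaba => baba => aba
  | aba

aab->bb; bab->ab; bbb->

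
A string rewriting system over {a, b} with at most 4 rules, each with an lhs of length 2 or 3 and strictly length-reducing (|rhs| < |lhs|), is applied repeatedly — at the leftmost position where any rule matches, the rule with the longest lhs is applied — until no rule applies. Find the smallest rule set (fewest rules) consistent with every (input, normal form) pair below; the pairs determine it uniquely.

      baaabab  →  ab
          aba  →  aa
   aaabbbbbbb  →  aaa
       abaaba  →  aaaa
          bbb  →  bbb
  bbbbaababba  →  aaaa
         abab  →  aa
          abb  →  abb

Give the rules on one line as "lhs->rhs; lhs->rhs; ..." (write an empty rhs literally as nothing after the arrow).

aab->aa; aba->aa; ba->b; bba->a

  | baaabab => baabab => babab => bbab => ab
  | aba => aa
  | aaabbbbbbb => aaabbbbbb => aaabbbbb => aaabbbb => aaabbb => aaabb => aaab => aaa
  | abaaba => aaaba => aaaa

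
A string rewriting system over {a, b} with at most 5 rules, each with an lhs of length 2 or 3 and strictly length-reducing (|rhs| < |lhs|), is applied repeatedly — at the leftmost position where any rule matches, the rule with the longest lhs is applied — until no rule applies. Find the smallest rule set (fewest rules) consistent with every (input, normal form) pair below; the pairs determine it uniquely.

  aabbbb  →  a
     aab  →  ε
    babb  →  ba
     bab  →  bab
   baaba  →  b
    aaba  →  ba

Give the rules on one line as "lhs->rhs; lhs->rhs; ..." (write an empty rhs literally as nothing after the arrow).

aa->b; bb->; bba->ba; bbb->a

  | aabbbb => bbbbb => abb => a
  | aab => bb => ε
  | babb => ba
  | bab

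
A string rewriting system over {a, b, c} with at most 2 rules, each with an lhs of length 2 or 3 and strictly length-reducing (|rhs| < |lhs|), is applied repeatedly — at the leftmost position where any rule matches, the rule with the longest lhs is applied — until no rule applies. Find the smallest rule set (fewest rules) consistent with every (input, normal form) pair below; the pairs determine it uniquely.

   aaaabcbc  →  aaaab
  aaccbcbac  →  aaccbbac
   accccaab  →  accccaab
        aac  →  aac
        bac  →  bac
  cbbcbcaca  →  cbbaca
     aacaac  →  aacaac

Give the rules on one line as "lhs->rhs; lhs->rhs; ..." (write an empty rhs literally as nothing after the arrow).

  | aaaabcbc => aaaabbc => aaaab
  | aaccbcbac => aaccbbac
  | accccaab
  | aac

bc->; bcb->bb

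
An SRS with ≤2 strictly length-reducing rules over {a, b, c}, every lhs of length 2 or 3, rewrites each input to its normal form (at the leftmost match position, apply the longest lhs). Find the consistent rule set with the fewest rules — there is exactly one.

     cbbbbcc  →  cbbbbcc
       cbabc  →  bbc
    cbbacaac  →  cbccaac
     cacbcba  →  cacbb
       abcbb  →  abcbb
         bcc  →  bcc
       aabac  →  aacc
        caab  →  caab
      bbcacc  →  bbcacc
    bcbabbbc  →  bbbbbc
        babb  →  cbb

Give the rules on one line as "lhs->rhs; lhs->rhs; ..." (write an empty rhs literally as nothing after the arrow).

ba->c; cba->b

  | cbbbbcc
  | cbabc => bbc
  | cbbacaac => cbccaac
  | cacbcba => cacbb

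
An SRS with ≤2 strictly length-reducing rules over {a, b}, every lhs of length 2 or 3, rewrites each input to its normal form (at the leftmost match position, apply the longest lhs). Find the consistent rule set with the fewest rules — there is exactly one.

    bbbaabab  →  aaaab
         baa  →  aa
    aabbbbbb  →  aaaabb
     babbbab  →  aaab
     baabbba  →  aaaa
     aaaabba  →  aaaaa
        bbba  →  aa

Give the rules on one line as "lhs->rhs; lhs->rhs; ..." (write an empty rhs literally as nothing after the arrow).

ba->a; bbb->ab

  | bbbaabab => abaabab => aaabab => aaaab
  | baa => aa
  | aabbbbbb => aaabbbb => aaaabb
  | babbbab => abbbab => aabab => aaab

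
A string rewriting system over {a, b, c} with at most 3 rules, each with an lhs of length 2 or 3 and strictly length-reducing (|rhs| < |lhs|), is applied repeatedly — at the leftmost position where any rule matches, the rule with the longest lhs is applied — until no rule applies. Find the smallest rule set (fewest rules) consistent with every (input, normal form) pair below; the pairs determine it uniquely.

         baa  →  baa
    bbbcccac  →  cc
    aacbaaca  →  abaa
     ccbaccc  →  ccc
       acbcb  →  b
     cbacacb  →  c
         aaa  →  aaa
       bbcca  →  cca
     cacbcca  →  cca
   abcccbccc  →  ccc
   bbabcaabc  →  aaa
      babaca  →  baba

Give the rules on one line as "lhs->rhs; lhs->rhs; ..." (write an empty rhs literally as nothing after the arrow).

  | baa
  | bbbcccac => bcccac => ccac => cc
  | aacbaaca => abaaca => abaa
  | ccbaccc => ccbcc => ccc

ac->; bb->; bc->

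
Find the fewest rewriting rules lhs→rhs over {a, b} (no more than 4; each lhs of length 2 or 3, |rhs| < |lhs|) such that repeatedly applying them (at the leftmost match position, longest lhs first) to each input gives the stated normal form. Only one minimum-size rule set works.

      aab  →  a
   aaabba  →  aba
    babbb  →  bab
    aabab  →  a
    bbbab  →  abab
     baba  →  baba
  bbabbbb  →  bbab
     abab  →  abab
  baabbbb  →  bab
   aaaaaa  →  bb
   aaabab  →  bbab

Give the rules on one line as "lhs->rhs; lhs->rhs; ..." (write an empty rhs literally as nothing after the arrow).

  | aab => a
  | aaabba => bbba => aba
  | babbb => babb => bab
  | aabab => aab => a

aaa->b; aab->a; abb->ab; bbb->ab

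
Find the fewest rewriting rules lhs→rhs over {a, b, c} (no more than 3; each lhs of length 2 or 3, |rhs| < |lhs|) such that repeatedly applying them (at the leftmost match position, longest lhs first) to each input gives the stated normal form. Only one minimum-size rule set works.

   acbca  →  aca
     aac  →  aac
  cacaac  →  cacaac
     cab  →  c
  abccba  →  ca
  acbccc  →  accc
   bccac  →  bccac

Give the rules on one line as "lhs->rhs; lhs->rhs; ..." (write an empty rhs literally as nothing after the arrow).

  | acbca => aca
  | aac
  | cacaac
  | cab => c

ab->; cb->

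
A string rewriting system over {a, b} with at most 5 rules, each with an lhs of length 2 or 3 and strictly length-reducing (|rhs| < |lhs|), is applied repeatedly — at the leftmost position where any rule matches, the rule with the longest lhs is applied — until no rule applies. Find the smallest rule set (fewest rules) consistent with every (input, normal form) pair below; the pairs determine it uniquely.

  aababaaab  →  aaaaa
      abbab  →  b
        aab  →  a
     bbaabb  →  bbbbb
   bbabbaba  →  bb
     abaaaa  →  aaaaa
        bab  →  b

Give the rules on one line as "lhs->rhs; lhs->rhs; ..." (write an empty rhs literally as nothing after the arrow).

  | aababaaab => aaabaaab => aaaaaab => aaaaa
  | abbab => bab => b
  | aab => a
  | bbaabb => bbbbb

ab->; aba->aa; ba->; baa->bb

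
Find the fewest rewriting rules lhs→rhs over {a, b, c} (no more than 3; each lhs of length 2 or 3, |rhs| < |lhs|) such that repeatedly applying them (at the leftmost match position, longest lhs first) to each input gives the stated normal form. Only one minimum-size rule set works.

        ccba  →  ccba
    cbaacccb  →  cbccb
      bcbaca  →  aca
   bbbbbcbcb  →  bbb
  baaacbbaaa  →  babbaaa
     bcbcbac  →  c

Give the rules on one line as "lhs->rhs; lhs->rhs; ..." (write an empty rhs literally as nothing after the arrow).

aac->; bac->; bcb->

  | ccba
  | cbaacccb => cbccb
  | bcbaca => aca
  | bbbbbcbcb => bbbbcb => bbb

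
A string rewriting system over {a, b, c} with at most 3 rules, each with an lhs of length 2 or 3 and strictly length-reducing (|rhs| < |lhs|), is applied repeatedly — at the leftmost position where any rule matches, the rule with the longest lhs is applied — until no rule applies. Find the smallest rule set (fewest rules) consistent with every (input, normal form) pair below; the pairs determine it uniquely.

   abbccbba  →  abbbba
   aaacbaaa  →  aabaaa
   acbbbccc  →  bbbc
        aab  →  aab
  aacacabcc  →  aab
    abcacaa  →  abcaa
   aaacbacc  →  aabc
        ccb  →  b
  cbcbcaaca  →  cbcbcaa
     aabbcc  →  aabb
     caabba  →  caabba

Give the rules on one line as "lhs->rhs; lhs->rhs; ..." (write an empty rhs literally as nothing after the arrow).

ac->; cc->

  | abbccbba => abbbba
  | aaacbaaa => aabaaa
  | acbbbccc => bbbccc => bbbc
  | aab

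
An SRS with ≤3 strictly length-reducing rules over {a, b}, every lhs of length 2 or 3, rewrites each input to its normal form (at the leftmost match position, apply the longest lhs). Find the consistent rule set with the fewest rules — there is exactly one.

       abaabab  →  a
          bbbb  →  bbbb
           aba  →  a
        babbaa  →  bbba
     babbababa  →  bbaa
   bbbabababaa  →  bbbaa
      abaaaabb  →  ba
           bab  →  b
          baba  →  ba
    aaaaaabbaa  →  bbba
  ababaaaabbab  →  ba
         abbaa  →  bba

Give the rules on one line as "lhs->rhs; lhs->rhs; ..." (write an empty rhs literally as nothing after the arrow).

  | abaabab => aabab => aab => a
  | bbbb
  | aba => a
  | babbaa => bbaaa => bbba

aaa->ba; ab->; abb->ba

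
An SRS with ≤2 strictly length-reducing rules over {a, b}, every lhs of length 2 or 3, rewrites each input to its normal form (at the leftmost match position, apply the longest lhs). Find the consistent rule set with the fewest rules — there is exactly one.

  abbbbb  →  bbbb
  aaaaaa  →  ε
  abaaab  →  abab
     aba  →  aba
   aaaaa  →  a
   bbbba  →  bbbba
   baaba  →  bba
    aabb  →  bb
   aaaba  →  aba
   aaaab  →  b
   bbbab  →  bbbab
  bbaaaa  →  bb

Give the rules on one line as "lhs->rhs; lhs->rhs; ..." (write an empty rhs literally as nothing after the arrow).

  | abbbbb => bbbb
  | aaaaaa => aaaa => aa => ε
  | abaaab => abab
  | aba

aa->; abb->b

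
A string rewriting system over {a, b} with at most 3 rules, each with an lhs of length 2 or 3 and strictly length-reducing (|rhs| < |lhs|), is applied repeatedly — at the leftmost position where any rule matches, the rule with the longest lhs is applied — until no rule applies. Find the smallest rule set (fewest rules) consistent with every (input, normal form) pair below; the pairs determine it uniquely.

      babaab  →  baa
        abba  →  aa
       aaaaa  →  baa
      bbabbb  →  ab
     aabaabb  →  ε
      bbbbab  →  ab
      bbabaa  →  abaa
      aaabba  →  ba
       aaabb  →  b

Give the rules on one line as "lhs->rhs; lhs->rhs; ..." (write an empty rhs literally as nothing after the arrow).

  | babaab => babba => baa
  | abba => aa
  | aaaaa => baa
  | bbabbb => abbb => ab

aaa->b; aab->ba; bb->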